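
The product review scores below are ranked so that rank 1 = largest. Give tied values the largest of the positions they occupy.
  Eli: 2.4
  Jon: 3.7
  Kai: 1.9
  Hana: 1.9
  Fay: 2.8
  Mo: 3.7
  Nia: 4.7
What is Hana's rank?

7

Sorted (descending): 4.7, 3.7, 3.7, 2.8, 2.4, 1.9, 1.9
The 2 values of 3.7 occupy positions 2–3 → each gets rank 3.
The 2 values of 1.9 occupy positions 6–7 → each gets rank 7.
Hana has value 1.9 → rank 7.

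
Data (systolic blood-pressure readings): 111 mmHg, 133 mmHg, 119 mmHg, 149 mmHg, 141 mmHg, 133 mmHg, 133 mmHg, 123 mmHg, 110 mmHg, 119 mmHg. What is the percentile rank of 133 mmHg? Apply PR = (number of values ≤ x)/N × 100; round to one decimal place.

N = 10.
Strictly below 133: 5. Equal to 133: 3.
PR = 8/10 × 100 = 80.0

80.0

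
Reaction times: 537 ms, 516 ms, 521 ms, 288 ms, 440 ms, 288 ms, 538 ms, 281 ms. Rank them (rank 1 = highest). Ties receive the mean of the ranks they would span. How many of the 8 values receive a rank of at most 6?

Sorted (descending): 538, 537, 521, 516, 440, 288, 288, 281
The 2 values of 288 occupy positions 6–7 → average rank (6+7)/2 = 6.5.
Ranks ≤ 6: {1, 2, 3, 4, 5} → 5 values.

5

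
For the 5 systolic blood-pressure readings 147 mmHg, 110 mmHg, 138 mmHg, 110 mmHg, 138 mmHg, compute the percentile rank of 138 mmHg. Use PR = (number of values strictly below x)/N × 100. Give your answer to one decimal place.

40.0

N = 5.
Strictly below 138: 2. Equal to 138: 2.
PR = 2/5 × 100 = 40.0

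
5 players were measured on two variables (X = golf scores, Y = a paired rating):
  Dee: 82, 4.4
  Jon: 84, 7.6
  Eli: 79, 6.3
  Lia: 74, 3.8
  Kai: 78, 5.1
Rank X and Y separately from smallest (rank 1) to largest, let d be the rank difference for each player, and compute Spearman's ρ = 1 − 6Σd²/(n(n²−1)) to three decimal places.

0.700

Ranks of variable 1: 4, 5, 3, 1, 2
Ranks of variable 2: 2, 5, 4, 1, 3
d = r₁ − r₂: 2, 0, -1, 0, -1
d²: 4, 0, 1, 0, 1; Σd² = 6
ρ = 1 − 6·6/(5·24) = 1 − 36/120 = 0.700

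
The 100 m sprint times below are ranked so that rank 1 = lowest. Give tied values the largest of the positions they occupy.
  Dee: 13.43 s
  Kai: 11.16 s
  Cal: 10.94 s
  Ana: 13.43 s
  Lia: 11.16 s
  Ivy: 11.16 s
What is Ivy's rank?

Sorted (ascending): 10.94, 11.16, 11.16, 11.16, 13.43, 13.43
The 3 values of 11.16 occupy positions 2–4 → each gets rank 4.
The 2 values of 13.43 occupy positions 5–6 → each gets rank 6.
Ivy has value 11.16 s → rank 4.

4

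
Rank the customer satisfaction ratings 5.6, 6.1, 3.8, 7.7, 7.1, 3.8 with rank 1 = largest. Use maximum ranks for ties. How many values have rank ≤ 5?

4

Sorted (descending): 7.7, 7.1, 6.1, 5.6, 3.8, 3.8
The 2 values of 3.8 occupy positions 5–6 → each gets rank 6.
Ranks ≤ 5: {1, 2, 3, 4} → 4 values.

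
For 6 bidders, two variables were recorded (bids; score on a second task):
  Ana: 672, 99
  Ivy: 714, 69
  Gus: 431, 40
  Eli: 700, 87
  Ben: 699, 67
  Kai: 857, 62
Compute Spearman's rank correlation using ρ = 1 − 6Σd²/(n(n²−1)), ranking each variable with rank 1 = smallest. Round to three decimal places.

0.029

Ranks of variable 1: 2, 5, 1, 4, 3, 6
Ranks of variable 2: 6, 4, 1, 5, 3, 2
d = r₁ − r₂: -4, 1, 0, -1, 0, 4
d²: 16, 1, 0, 1, 0, 16; Σd² = 34
ρ = 1 − 6·34/(6·35) = 1 − 204/210 = 0.029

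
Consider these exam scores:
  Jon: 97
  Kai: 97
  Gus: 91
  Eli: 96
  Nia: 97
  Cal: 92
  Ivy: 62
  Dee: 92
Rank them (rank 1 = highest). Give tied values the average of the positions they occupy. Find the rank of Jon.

Sorted (descending): 97, 97, 97, 96, 92, 92, 91, 62
The 3 values of 97 occupy positions 1–3 → average rank 2.
The 2 values of 92 occupy positions 5–6 → average rank (5+6)/2 = 5.5.
Jon has value 97 → rank 2.

2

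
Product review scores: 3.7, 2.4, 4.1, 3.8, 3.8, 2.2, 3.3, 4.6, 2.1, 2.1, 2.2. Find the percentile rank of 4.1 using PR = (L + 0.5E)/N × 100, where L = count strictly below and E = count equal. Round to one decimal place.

N = 11.
Strictly below 4.1: 9. Equal to 4.1: 1.
PR = (9 + 0.5·1)/11 × 100 = 86.4

86.4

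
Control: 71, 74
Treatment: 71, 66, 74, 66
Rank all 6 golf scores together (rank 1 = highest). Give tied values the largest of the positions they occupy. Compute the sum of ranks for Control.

Sorted (descending): 74, 74, 71, 71, 66, 66
The 2 values of 74 occupy positions 1–2 → each gets rank 2.
The 2 values of 71 occupy positions 3–4 → each gets rank 4.
The 2 values of 66 occupy positions 5–6 → each gets rank 6.
Control values → pooled ranks: 71→4, 74→2
Rank sum = 4 + 2 = 6

6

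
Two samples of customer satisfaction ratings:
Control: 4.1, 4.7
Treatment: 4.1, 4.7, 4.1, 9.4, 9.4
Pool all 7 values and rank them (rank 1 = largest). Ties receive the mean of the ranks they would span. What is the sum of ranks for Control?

Sorted (descending): 9.4, 9.4, 4.7, 4.7, 4.1, 4.1, 4.1
The 2 values of 9.4 occupy positions 1–2 → average rank (1+2)/2 = 1.5.
The 2 values of 4.7 occupy positions 3–4 → average rank (3+4)/2 = 3.5.
The 3 values of 4.1 occupy positions 5–7 → average rank 6.
Control values → pooled ranks: 4.1→6, 4.7→3.5
Rank sum = 6 + 3.5 = 9.5

9.5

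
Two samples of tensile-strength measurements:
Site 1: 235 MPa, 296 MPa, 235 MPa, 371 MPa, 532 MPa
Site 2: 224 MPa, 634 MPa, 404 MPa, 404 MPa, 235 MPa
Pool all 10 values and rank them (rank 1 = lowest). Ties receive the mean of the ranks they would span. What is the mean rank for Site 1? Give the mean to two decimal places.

Sorted (ascending): 224, 235, 235, 235, 296, 371, 404, 404, 532, 634
The 3 values of 235 occupy positions 2–4 → average rank 3.
The 2 values of 404 occupy positions 7–8 → average rank (7+8)/2 = 7.5.
Site 1 values → pooled ranks: 235→3, 296→5, 235→3, 371→6, 532→9
Mean rank = (3 + 5 + 3 + 6 + 9) / 5 = 5.20

5.20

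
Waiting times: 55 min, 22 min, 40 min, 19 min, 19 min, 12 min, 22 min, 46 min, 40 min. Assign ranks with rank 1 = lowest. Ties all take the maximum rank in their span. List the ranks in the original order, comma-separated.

Sorted (ascending): 12, 19, 19, 22, 22, 40, 40, 46, 55
The 2 values of 19 occupy positions 2–3 → each gets rank 3.
The 2 values of 22 occupy positions 4–5 → each gets rank 5.
The 2 values of 40 occupy positions 6–7 → each gets rank 7.

9, 5, 7, 3, 3, 1, 5, 8, 7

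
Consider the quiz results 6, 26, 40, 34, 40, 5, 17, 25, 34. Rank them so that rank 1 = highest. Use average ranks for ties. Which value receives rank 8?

Sorted (descending): 40, 40, 34, 34, 26, 25, 17, 6, 5
The 2 values of 40 occupy positions 1–2 → average rank (1+2)/2 = 1.5.
The 2 values of 34 occupy positions 3–4 → average rank (3+4)/2 = 3.5.
Rank 8 → value 6.

6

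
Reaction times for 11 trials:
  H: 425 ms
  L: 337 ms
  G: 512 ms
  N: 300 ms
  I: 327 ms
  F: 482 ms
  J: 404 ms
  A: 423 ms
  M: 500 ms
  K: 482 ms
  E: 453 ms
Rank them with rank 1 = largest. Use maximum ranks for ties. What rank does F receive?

4

Sorted (descending): 512, 500, 482, 482, 453, 425, 423, 404, 337, 327, 300
The 2 values of 482 occupy positions 3–4 → each gets rank 4.
F has value 482 ms → rank 4.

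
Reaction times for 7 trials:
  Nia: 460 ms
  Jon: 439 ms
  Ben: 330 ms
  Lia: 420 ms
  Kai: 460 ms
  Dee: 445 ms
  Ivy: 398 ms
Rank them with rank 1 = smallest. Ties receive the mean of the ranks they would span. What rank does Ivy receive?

Sorted (ascending): 330, 398, 420, 439, 445, 460, 460
The 2 values of 460 occupy positions 6–7 → average rank (6+7)/2 = 6.5.
Ivy has value 398 ms → rank 2.

2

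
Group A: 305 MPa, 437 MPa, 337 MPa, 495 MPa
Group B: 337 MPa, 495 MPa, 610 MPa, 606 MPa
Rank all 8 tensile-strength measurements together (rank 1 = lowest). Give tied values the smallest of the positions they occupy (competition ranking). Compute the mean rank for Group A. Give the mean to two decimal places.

Sorted (ascending): 305, 337, 337, 437, 495, 495, 606, 610
The 2 values of 337 occupy positions 2–3 → each gets rank 2.
The 2 values of 495 occupy positions 5–6 → each gets rank 5.
Group A values → pooled ranks: 305→1, 437→4, 337→2, 495→5
Mean rank = (1 + 4 + 2 + 5) / 4 = 3.00

3.00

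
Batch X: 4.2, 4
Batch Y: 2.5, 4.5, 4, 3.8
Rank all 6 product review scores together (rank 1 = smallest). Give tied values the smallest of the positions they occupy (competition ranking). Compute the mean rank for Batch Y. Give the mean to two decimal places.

Sorted (ascending): 2.5, 3.8, 4, 4, 4.2, 4.5
The 2 values of 4 occupy positions 3–4 → each gets rank 3.
Batch Y values → pooled ranks: 2.5→1, 4.5→6, 4→3, 3.8→2
Mean rank = (1 + 6 + 3 + 2) / 4 = 3.00

3.00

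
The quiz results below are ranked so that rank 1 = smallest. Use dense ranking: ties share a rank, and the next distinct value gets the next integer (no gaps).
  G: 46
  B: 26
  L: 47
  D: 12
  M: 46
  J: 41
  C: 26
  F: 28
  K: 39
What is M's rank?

6

Sorted (ascending): 12, 26, 26, 28, 39, 41, 46, 46, 47
The 2 values of 26 share dense rank 2.
The 2 values of 46 share dense rank 6.
Remaining distinct values take the next consecutive integers.
M has value 46 → rank 6.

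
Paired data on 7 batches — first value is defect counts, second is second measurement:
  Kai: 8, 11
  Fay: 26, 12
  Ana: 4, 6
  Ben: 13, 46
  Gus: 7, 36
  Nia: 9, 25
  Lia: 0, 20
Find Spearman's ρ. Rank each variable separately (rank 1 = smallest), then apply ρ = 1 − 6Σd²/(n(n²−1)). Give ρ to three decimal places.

0.286

Ranks of variable 1: 4, 7, 2, 6, 3, 5, 1
Ranks of variable 2: 2, 3, 1, 7, 6, 5, 4
d = r₁ − r₂: 2, 4, 1, -1, -3, 0, -3
d²: 4, 16, 1, 1, 9, 0, 9; Σd² = 40
ρ = 1 − 6·40/(7·48) = 1 − 240/336 = 0.286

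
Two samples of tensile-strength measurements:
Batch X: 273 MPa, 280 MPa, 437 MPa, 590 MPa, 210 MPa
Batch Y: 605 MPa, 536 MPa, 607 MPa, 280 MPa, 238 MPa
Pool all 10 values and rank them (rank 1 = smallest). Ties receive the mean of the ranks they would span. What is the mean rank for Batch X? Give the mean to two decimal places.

Sorted (ascending): 210, 238, 273, 280, 280, 437, 536, 590, 605, 607
The 2 values of 280 occupy positions 4–5 → average rank (4+5)/2 = 4.5.
Batch X values → pooled ranks: 273→3, 280→4.5, 437→6, 590→8, 210→1
Mean rank = (3 + 4.5 + 6 + 8 + 1) / 5 = 4.50

4.50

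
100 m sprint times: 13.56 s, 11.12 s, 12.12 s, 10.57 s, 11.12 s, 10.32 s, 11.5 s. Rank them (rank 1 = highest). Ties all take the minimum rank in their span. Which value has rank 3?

Sorted (descending): 13.56, 12.12, 11.5, 11.12, 11.12, 10.57, 10.32
The 2 values of 11.12 occupy positions 4–5 → each gets rank 4.
Rank 3 → value 11.5.

11.5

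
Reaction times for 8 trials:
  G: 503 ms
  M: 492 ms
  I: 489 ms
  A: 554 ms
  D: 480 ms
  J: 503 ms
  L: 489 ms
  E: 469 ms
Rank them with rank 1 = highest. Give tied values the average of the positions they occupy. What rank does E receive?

8

Sorted (descending): 554, 503, 503, 492, 489, 489, 480, 469
The 2 values of 503 occupy positions 2–3 → average rank (2+3)/2 = 2.5.
The 2 values of 489 occupy positions 5–6 → average rank (5+6)/2 = 5.5.
E has value 469 ms → rank 8.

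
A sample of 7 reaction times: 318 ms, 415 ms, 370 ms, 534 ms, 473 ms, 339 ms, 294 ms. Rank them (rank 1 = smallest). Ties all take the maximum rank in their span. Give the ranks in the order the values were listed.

2, 5, 4, 7, 6, 3, 1

Sorted (ascending): 294, 318, 339, 370, 415, 473, 534
No ties — each value takes its position as its rank.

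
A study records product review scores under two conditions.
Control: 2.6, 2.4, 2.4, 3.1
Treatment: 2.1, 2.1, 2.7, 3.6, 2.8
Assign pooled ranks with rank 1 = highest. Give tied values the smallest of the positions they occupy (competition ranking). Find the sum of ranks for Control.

19

Sorted (descending): 3.6, 3.1, 2.8, 2.7, 2.6, 2.4, 2.4, 2.1, 2.1
The 2 values of 2.4 occupy positions 6–7 → each gets rank 6.
The 2 values of 2.1 occupy positions 8–9 → each gets rank 8.
Control values → pooled ranks: 2.6→5, 2.4→6, 2.4→6, 3.1→2
Rank sum = 5 + 6 + 6 + 2 = 19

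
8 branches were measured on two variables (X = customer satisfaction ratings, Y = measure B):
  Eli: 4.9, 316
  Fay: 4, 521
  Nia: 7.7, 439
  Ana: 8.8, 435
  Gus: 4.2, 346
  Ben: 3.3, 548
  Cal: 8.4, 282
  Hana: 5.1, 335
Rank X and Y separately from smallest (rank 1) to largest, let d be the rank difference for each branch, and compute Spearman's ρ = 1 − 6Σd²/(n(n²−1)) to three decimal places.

-0.524

Ranks of variable 1: 4, 2, 6, 8, 3, 1, 7, 5
Ranks of variable 2: 2, 7, 6, 5, 4, 8, 1, 3
d = r₁ − r₂: 2, -5, 0, 3, -1, -7, 6, 2
d²: 4, 25, 0, 9, 1, 49, 36, 4; Σd² = 128
ρ = 1 − 6·128/(8·63) = 1 − 768/504 = -0.524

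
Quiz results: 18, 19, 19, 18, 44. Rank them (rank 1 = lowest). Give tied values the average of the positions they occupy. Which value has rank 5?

Sorted (ascending): 18, 18, 19, 19, 44
The 2 values of 18 occupy positions 1–2 → average rank (1+2)/2 = 1.5.
The 2 values of 19 occupy positions 3–4 → average rank (3+4)/2 = 3.5.
Rank 5 → value 44.

44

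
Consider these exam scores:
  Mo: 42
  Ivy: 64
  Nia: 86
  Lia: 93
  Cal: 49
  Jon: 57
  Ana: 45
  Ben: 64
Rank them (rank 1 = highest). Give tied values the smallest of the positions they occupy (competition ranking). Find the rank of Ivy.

3

Sorted (descending): 93, 86, 64, 64, 57, 49, 45, 42
The 2 values of 64 occupy positions 3–4 → each gets rank 3.
Ivy has value 64 → rank 3.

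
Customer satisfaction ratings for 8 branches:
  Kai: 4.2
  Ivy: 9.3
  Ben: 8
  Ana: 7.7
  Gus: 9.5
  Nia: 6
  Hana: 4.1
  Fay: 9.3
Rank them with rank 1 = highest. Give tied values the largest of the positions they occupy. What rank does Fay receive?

3

Sorted (descending): 9.5, 9.3, 9.3, 8, 7.7, 6, 4.2, 4.1
The 2 values of 9.3 occupy positions 2–3 → each gets rank 3.
Fay has value 9.3 → rank 3.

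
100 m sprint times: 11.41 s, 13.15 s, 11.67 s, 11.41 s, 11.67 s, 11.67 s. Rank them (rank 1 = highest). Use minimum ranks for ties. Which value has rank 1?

Sorted (descending): 13.15, 11.67, 11.67, 11.67, 11.41, 11.41
The 3 values of 11.67 occupy positions 2–4 → each gets rank 2.
The 2 values of 11.41 occupy positions 5–6 → each gets rank 5.
Rank 1 → value 13.15.

13.15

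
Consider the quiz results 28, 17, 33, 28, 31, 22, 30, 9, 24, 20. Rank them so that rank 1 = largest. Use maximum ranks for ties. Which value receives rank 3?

Sorted (descending): 33, 31, 30, 28, 28, 24, 22, 20, 17, 9
The 2 values of 28 occupy positions 4–5 → each gets rank 5.
Rank 3 → value 30.

30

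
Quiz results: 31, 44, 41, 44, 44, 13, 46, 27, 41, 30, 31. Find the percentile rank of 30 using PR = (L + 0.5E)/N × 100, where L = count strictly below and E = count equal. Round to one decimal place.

N = 11.
Strictly below 30: 2. Equal to 30: 1.
PR = (2 + 0.5·1)/11 × 100 = 22.7

22.7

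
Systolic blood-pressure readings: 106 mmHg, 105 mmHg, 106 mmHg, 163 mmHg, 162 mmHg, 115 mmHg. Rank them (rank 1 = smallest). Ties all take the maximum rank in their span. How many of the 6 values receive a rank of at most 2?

Sorted (ascending): 105, 106, 106, 115, 162, 163
The 2 values of 106 occupy positions 2–3 → each gets rank 3.
Ranks ≤ 2: {1} → 1 value.

1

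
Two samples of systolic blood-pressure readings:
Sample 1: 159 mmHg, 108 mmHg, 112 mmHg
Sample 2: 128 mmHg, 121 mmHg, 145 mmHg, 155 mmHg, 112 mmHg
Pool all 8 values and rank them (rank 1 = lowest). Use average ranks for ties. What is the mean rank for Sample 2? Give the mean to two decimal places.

Sorted (ascending): 108, 112, 112, 121, 128, 145, 155, 159
The 2 values of 112 occupy positions 2–3 → average rank (2+3)/2 = 2.5.
Sample 2 values → pooled ranks: 128→5, 121→4, 145→6, 155→7, 112→2.5
Mean rank = (5 + 4 + 6 + 7 + 2.5) / 5 = 4.90

4.90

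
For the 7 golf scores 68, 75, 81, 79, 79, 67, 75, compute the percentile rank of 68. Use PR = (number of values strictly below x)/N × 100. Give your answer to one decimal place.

N = 7.
Strictly below 68: 1. Equal to 68: 1.
PR = 1/7 × 100 = 14.3

14.3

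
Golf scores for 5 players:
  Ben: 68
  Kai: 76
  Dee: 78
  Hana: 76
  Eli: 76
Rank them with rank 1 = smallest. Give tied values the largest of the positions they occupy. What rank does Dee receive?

5

Sorted (ascending): 68, 76, 76, 76, 78
The 3 values of 76 occupy positions 2–4 → each gets rank 4.
Dee has value 78 → rank 5.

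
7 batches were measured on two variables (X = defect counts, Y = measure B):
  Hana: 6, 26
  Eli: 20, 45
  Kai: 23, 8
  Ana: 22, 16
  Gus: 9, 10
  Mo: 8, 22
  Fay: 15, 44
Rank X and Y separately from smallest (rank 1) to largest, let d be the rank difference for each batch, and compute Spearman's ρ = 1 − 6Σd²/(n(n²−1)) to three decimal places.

Ranks of variable 1: 1, 5, 7, 6, 3, 2, 4
Ranks of variable 2: 5, 7, 1, 3, 2, 4, 6
d = r₁ − r₂: -4, -2, 6, 3, 1, -2, -2
d²: 16, 4, 36, 9, 1, 4, 4; Σd² = 74
ρ = 1 − 6·74/(7·48) = 1 − 444/336 = -0.321

-0.321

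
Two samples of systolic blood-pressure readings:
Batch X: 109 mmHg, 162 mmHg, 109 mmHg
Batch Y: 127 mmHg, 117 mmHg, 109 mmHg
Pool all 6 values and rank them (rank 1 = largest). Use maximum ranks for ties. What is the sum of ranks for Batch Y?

Sorted (descending): 162, 127, 117, 109, 109, 109
The 3 values of 109 occupy positions 4–6 → each gets rank 6.
Batch Y values → pooled ranks: 127→2, 117→3, 109→6
Rank sum = 2 + 3 + 6 = 11

11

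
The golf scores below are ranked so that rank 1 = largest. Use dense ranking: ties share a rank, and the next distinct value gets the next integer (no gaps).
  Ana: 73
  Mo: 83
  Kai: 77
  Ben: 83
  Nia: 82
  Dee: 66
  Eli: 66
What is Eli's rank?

5

Sorted (descending): 83, 83, 82, 77, 73, 66, 66
The 2 values of 83 share dense rank 1.
The 2 values of 66 share dense rank 5.
Remaining distinct values take the next consecutive integers.
Eli has value 66 → rank 5.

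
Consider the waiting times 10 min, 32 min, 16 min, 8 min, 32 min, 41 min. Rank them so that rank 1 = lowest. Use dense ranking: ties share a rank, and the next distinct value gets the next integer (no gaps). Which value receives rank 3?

Sorted (ascending): 8, 10, 16, 32, 32, 41
The 2 values of 32 share dense rank 4.
Remaining distinct values take the next consecutive integers.
Rank 3 → value 16.

16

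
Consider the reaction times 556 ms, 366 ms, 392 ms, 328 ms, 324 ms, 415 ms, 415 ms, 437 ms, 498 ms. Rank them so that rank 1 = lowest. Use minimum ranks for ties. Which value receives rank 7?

Sorted (ascending): 324, 328, 366, 392, 415, 415, 437, 498, 556
The 2 values of 415 occupy positions 5–6 → each gets rank 5.
Rank 7 → value 437.

437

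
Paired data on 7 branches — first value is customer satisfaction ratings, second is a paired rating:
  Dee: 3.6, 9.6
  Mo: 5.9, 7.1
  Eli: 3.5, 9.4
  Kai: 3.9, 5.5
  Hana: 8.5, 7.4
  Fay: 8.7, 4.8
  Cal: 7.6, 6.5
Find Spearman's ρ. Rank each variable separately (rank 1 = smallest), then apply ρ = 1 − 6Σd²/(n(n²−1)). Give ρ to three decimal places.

Ranks of variable 1: 2, 4, 1, 3, 6, 7, 5
Ranks of variable 2: 7, 4, 6, 2, 5, 1, 3
d = r₁ − r₂: -5, 0, -5, 1, 1, 6, 2
d²: 25, 0, 25, 1, 1, 36, 4; Σd² = 92
ρ = 1 − 6·92/(7·48) = 1 − 552/336 = -0.643

-0.643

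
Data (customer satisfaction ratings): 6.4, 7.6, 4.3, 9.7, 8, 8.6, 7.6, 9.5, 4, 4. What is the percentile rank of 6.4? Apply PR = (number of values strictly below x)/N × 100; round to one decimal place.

30.0

N = 10.
Strictly below 6.4: 3. Equal to 6.4: 1.
PR = 3/10 × 100 = 30.0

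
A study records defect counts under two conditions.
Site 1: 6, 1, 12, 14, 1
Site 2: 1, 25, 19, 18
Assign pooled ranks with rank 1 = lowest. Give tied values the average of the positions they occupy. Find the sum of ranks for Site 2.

Sorted (ascending): 1, 1, 1, 6, 12, 14, 18, 19, 25
The 3 values of 1 occupy positions 1–3 → average rank 2.
Site 2 values → pooled ranks: 1→2, 25→9, 19→8, 18→7
Rank sum = 2 + 9 + 8 + 7 = 26

26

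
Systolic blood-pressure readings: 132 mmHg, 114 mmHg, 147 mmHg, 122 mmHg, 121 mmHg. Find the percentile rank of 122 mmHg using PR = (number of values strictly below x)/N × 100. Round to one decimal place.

40.0

N = 5.
Strictly below 122: 2. Equal to 122: 1.
PR = 2/5 × 100 = 40.0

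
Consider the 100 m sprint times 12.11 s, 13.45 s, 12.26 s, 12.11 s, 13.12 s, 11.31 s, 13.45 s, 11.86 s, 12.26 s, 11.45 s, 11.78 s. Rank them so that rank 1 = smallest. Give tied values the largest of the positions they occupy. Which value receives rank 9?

Sorted (ascending): 11.31, 11.45, 11.78, 11.86, 12.11, 12.11, 12.26, 12.26, 13.12, 13.45, 13.45
The 2 values of 12.11 occupy positions 5–6 → each gets rank 6.
The 2 values of 12.26 occupy positions 7–8 → each gets rank 8.
The 2 values of 13.45 occupy positions 10–11 → each gets rank 11.
Rank 9 → value 13.12.

13.12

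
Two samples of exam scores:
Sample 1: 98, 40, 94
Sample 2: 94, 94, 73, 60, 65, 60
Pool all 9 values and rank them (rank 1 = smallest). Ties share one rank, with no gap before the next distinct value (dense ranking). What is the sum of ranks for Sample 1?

12

Sorted (ascending): 40, 60, 60, 65, 73, 94, 94, 94, 98
The 2 values of 60 share dense rank 2.
The 3 values of 94 share dense rank 5.
Remaining distinct values take the next consecutive integers.
Sample 1 values → pooled ranks: 98→6, 40→1, 94→5
Rank sum = 6 + 1 + 5 = 12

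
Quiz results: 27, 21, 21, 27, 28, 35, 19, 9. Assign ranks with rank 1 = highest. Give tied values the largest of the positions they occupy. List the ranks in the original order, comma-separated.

4, 6, 6, 4, 2, 1, 7, 8

Sorted (descending): 35, 28, 27, 27, 21, 21, 19, 9
The 2 values of 27 occupy positions 3–4 → each gets rank 4.
The 2 values of 21 occupy positions 5–6 → each gets rank 6.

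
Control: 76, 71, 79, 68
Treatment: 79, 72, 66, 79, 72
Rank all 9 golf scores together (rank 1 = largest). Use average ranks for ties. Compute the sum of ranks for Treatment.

Sorted (descending): 79, 79, 79, 76, 72, 72, 71, 68, 66
The 3 values of 79 occupy positions 1–3 → average rank 2.
The 2 values of 72 occupy positions 5–6 → average rank (5+6)/2 = 5.5.
Treatment values → pooled ranks: 79→2, 72→5.5, 66→9, 79→2, 72→5.5
Rank sum = 2 + 5.5 + 9 + 2 + 5.5 = 24

24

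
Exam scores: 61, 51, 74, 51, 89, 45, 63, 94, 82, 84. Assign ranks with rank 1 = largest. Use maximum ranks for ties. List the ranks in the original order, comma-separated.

Sorted (descending): 94, 89, 84, 82, 74, 63, 61, 51, 51, 45
The 2 values of 51 occupy positions 8–9 → each gets rank 9.

7, 9, 5, 9, 2, 10, 6, 1, 4, 3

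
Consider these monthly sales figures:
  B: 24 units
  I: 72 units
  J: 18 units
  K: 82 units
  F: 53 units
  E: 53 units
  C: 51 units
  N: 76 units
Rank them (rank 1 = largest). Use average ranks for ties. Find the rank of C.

Sorted (descending): 82, 76, 72, 53, 53, 51, 24, 18
The 2 values of 53 occupy positions 4–5 → average rank (4+5)/2 = 4.5.
C has value 51 units → rank 6.

6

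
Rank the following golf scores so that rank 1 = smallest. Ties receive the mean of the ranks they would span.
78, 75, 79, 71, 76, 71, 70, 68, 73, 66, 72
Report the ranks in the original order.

Sorted (ascending): 66, 68, 70, 71, 71, 72, 73, 75, 76, 78, 79
The 2 values of 71 occupy positions 4–5 → average rank (4+5)/2 = 4.5.

10, 8, 11, 4.5, 9, 4.5, 3, 2, 7, 1, 6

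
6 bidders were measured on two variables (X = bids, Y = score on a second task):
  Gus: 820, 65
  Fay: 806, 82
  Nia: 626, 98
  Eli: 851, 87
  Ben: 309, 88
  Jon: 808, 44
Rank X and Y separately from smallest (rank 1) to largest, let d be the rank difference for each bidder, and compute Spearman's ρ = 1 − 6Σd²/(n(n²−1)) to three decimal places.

-0.543

Ranks of variable 1: 5, 3, 2, 6, 1, 4
Ranks of variable 2: 2, 3, 6, 4, 5, 1
d = r₁ − r₂: 3, 0, -4, 2, -4, 3
d²: 9, 0, 16, 4, 16, 9; Σd² = 54
ρ = 1 − 6·54/(6·35) = 1 − 324/210 = -0.543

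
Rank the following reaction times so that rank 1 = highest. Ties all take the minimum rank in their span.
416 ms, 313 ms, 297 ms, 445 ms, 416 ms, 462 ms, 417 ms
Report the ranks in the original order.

Sorted (descending): 462, 445, 417, 416, 416, 313, 297
The 2 values of 416 occupy positions 4–5 → each gets rank 4.

4, 6, 7, 2, 4, 1, 3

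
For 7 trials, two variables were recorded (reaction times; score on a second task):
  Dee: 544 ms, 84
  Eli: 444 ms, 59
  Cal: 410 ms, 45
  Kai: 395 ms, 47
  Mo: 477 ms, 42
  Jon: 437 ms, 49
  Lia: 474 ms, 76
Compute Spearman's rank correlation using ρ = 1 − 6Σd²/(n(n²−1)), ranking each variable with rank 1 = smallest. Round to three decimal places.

0.429

Ranks of variable 1: 7, 4, 2, 1, 6, 3, 5
Ranks of variable 2: 7, 5, 2, 3, 1, 4, 6
d = r₁ − r₂: 0, -1, 0, -2, 5, -1, -1
d²: 0, 1, 0, 4, 25, 1, 1; Σd² = 32
ρ = 1 − 6·32/(7·48) = 1 − 192/336 = 0.429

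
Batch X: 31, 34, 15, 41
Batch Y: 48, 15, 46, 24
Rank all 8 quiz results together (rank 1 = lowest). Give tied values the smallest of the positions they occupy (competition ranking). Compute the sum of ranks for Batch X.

Sorted (ascending): 15, 15, 24, 31, 34, 41, 46, 48
The 2 values of 15 occupy positions 1–2 → each gets rank 1.
Batch X values → pooled ranks: 31→4, 34→5, 15→1, 41→6
Rank sum = 4 + 5 + 1 + 6 = 16

16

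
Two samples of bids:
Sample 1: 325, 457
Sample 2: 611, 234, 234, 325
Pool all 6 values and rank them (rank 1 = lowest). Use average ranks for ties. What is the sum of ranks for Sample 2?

12.5

Sorted (ascending): 234, 234, 325, 325, 457, 611
The 2 values of 234 occupy positions 1–2 → average rank (1+2)/2 = 1.5.
The 2 values of 325 occupy positions 3–4 → average rank (3+4)/2 = 3.5.
Sample 2 values → pooled ranks: 611→6, 234→1.5, 234→1.5, 325→3.5
Rank sum = 6 + 1.5 + 1.5 + 3.5 = 12.5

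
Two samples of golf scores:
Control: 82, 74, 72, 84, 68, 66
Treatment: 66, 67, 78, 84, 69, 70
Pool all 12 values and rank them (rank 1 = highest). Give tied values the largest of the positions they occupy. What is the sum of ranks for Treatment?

Sorted (descending): 84, 84, 82, 78, 74, 72, 70, 69, 68, 67, 66, 66
The 2 values of 84 occupy positions 1–2 → each gets rank 2.
The 2 values of 66 occupy positions 11–12 → each gets rank 12.
Treatment values → pooled ranks: 66→12, 67→10, 78→4, 84→2, 69→8, 70→7
Rank sum = 12 + 10 + 4 + 2 + 8 + 7 = 43

43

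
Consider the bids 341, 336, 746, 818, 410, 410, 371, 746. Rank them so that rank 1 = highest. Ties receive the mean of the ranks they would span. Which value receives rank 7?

341

Sorted (descending): 818, 746, 746, 410, 410, 371, 341, 336
The 2 values of 746 occupy positions 2–3 → average rank (2+3)/2 = 2.5.
The 2 values of 410 occupy positions 4–5 → average rank (4+5)/2 = 4.5.
Rank 7 → value 341.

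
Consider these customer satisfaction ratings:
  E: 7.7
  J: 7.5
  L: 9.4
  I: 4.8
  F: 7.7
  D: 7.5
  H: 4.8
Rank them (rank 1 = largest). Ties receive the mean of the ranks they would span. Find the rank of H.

Sorted (descending): 9.4, 7.7, 7.7, 7.5, 7.5, 4.8, 4.8
The 2 values of 7.7 occupy positions 2–3 → average rank (2+3)/2 = 2.5.
The 2 values of 7.5 occupy positions 4–5 → average rank (4+5)/2 = 4.5.
The 2 values of 4.8 occupy positions 6–7 → average rank (6+7)/2 = 6.5.
H has value 4.8 → rank 6.5.

6.5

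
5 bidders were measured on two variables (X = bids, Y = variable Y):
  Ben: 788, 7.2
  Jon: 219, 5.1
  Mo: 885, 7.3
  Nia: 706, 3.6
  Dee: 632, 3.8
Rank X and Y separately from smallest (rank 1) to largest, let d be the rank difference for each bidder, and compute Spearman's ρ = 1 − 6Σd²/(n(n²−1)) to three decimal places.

Ranks of variable 1: 4, 1, 5, 3, 2
Ranks of variable 2: 4, 3, 5, 1, 2
d = r₁ − r₂: 0, -2, 0, 2, 0
d²: 0, 4, 0, 4, 0; Σd² = 8
ρ = 1 − 6·8/(5·24) = 1 − 48/120 = 0.600

0.600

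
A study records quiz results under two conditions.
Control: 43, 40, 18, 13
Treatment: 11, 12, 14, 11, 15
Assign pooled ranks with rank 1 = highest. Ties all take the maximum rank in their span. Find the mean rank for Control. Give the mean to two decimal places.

3.00

Sorted (descending): 43, 40, 18, 15, 14, 13, 12, 11, 11
The 2 values of 11 occupy positions 8–9 → each gets rank 9.
Control values → pooled ranks: 43→1, 40→2, 18→3, 13→6
Mean rank = (1 + 2 + 3 + 6) / 4 = 3.00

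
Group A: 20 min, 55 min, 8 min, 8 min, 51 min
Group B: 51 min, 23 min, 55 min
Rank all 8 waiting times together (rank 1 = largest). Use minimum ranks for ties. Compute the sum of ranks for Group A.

Sorted (descending): 55, 55, 51, 51, 23, 20, 8, 8
The 2 values of 55 occupy positions 1–2 → each gets rank 1.
The 2 values of 51 occupy positions 3–4 → each gets rank 3.
The 2 values of 8 occupy positions 7–8 → each gets rank 7.
Group A values → pooled ranks: 20→6, 55→1, 8→7, 8→7, 51→3
Rank sum = 6 + 1 + 7 + 7 + 3 = 24

24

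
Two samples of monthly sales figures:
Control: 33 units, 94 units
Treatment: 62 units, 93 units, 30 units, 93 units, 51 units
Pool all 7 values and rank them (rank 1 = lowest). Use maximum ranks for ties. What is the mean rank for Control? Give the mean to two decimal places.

Sorted (ascending): 30, 33, 51, 62, 93, 93, 94
The 2 values of 93 occupy positions 5–6 → each gets rank 6.
Control values → pooled ranks: 33→2, 94→7
Mean rank = (2 + 7) / 2 = 4.50

4.50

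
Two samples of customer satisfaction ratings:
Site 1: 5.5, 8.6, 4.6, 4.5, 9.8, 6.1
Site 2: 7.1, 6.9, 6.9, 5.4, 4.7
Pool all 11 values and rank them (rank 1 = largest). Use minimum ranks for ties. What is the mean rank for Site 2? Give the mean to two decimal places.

5.60

Sorted (descending): 9.8, 8.6, 7.1, 6.9, 6.9, 6.1, 5.5, 5.4, 4.7, 4.6, 4.5
The 2 values of 6.9 occupy positions 4–5 → each gets rank 4.
Site 2 values → pooled ranks: 7.1→3, 6.9→4, 6.9→4, 5.4→8, 4.7→9
Mean rank = (3 + 4 + 4 + 8 + 9) / 5 = 5.60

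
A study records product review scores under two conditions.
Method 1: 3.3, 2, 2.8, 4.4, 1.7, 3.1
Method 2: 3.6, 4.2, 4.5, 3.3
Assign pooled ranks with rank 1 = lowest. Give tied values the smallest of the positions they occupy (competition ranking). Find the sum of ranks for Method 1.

24

Sorted (ascending): 1.7, 2, 2.8, 3.1, 3.3, 3.3, 3.6, 4.2, 4.4, 4.5
The 2 values of 3.3 occupy positions 5–6 → each gets rank 5.
Method 1 values → pooled ranks: 3.3→5, 2→2, 2.8→3, 4.4→9, 1.7→1, 3.1→4
Rank sum = 5 + 2 + 3 + 9 + 1 + 4 = 24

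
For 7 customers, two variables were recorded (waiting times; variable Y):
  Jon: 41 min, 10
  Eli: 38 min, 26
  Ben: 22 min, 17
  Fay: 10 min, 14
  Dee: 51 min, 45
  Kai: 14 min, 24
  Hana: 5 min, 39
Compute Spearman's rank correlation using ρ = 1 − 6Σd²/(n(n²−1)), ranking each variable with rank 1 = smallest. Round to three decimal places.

Ranks of variable 1: 6, 5, 4, 2, 7, 3, 1
Ranks of variable 2: 1, 5, 3, 2, 7, 4, 6
d = r₁ − r₂: 5, 0, 1, 0, 0, -1, -5
d²: 25, 0, 1, 0, 0, 1, 25; Σd² = 52
ρ = 1 − 6·52/(7·48) = 1 − 312/336 = 0.071

0.071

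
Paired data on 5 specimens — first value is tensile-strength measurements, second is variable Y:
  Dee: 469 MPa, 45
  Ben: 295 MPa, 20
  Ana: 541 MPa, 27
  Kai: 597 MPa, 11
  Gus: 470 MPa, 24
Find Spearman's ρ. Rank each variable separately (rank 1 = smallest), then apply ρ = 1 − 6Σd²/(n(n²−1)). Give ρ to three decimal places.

-0.300

Ranks of variable 1: 2, 1, 4, 5, 3
Ranks of variable 2: 5, 2, 4, 1, 3
d = r₁ − r₂: -3, -1, 0, 4, 0
d²: 9, 1, 0, 16, 0; Σd² = 26
ρ = 1 − 6·26/(5·24) = 1 − 156/120 = -0.300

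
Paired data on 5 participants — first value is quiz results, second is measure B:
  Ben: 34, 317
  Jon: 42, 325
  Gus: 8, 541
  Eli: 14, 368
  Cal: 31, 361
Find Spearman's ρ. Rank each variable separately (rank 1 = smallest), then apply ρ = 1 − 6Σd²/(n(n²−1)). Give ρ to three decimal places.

-0.900

Ranks of variable 1: 4, 5, 1, 2, 3
Ranks of variable 2: 1, 2, 5, 4, 3
d = r₁ − r₂: 3, 3, -4, -2, 0
d²: 9, 9, 16, 4, 0; Σd² = 38
ρ = 1 − 6·38/(5·24) = 1 − 228/120 = -0.900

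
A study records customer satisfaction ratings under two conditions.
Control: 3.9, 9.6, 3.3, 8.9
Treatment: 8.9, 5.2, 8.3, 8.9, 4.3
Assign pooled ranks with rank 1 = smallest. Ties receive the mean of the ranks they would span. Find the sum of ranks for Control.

Sorted (ascending): 3.3, 3.9, 4.3, 5.2, 8.3, 8.9, 8.9, 8.9, 9.6
The 3 values of 8.9 occupy positions 6–8 → average rank 7.
Control values → pooled ranks: 3.9→2, 9.6→9, 3.3→1, 8.9→7
Rank sum = 2 + 9 + 1 + 7 = 19

19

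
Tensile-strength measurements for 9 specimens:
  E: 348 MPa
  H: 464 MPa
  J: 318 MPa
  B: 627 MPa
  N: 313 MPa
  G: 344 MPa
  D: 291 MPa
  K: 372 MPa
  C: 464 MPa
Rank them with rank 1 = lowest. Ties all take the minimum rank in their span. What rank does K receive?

6

Sorted (ascending): 291, 313, 318, 344, 348, 372, 464, 464, 627
The 2 values of 464 occupy positions 7–8 → each gets rank 7.
K has value 372 MPa → rank 6.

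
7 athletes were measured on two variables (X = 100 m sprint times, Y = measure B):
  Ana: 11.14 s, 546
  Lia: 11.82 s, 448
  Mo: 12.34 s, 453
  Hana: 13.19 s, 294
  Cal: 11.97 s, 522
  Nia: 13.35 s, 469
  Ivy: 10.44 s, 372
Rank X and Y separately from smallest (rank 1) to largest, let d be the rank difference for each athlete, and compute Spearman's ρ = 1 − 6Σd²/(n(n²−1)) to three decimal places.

-0.071

Ranks of variable 1: 2, 3, 5, 6, 4, 7, 1
Ranks of variable 2: 7, 3, 4, 1, 6, 5, 2
d = r₁ − r₂: -5, 0, 1, 5, -2, 2, -1
d²: 25, 0, 1, 25, 4, 4, 1; Σd² = 60
ρ = 1 − 6·60/(7·48) = 1 − 360/336 = -0.071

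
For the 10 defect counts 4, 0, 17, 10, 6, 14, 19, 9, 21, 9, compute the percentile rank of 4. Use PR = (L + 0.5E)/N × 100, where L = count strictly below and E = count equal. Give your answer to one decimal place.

15.0

N = 10.
Strictly below 4: 1. Equal to 4: 1.
PR = (1 + 0.5·1)/10 × 100 = 15.0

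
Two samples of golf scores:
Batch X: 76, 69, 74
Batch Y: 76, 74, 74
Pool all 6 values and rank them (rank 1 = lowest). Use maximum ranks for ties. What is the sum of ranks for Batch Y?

14

Sorted (ascending): 69, 74, 74, 74, 76, 76
The 3 values of 74 occupy positions 2–4 → each gets rank 4.
The 2 values of 76 occupy positions 5–6 → each gets rank 6.
Batch Y values → pooled ranks: 76→6, 74→4, 74→4
Rank sum = 6 + 4 + 4 = 14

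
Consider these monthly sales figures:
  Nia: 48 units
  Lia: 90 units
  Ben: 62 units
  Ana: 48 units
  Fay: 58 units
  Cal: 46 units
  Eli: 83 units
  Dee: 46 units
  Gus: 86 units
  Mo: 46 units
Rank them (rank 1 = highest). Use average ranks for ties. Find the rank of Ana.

6.5

Sorted (descending): 90, 86, 83, 62, 58, 48, 48, 46, 46, 46
The 2 values of 48 occupy positions 6–7 → average rank (6+7)/2 = 6.5.
The 3 values of 46 occupy positions 8–10 → average rank 9.
Ana has value 48 units → rank 6.5.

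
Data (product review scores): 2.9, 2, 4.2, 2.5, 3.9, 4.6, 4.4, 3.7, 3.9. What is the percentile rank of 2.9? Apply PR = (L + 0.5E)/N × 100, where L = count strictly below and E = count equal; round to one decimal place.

27.8

N = 9.
Strictly below 2.9: 2. Equal to 2.9: 1.
PR = (2 + 0.5·1)/9 × 100 = 27.8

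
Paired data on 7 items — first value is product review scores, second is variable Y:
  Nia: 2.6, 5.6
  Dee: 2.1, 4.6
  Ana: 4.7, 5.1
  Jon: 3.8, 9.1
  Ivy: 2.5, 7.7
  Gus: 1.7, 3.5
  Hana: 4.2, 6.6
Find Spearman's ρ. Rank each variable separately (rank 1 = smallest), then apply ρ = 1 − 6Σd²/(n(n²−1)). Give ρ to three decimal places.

Ranks of variable 1: 4, 2, 7, 5, 3, 1, 6
Ranks of variable 2: 4, 2, 3, 7, 6, 1, 5
d = r₁ − r₂: 0, 0, 4, -2, -3, 0, 1
d²: 0, 0, 16, 4, 9, 0, 1; Σd² = 30
ρ = 1 − 6·30/(7·48) = 1 − 180/336 = 0.464

0.464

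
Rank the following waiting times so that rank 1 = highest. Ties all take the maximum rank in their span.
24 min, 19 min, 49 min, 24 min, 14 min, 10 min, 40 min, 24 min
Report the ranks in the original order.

5, 6, 1, 5, 7, 8, 2, 5

Sorted (descending): 49, 40, 24, 24, 24, 19, 14, 10
The 3 values of 24 occupy positions 3–5 → each gets rank 5.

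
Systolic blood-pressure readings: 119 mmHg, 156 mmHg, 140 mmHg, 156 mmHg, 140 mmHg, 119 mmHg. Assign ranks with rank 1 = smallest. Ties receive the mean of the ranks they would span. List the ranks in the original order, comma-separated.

Sorted (ascending): 119, 119, 140, 140, 156, 156
The 2 values of 119 occupy positions 1–2 → average rank (1+2)/2 = 1.5.
The 2 values of 140 occupy positions 3–4 → average rank (3+4)/2 = 3.5.
The 2 values of 156 occupy positions 5–6 → average rank (5+6)/2 = 5.5.

1.5, 5.5, 3.5, 5.5, 3.5, 1.5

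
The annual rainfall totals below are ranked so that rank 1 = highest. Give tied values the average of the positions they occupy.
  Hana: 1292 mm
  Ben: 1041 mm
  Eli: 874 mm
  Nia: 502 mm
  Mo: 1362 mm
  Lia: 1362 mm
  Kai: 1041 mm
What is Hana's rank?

3

Sorted (descending): 1362, 1362, 1292, 1041, 1041, 874, 502
The 2 values of 1362 occupy positions 1–2 → average rank (1+2)/2 = 1.5.
The 2 values of 1041 occupy positions 4–5 → average rank (4+5)/2 = 4.5.
Hana has value 1292 mm → rank 3.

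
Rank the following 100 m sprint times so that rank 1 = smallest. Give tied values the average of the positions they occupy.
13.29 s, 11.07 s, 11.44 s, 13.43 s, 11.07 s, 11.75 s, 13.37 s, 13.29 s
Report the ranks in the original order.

5.5, 1.5, 3, 8, 1.5, 4, 7, 5.5

Sorted (ascending): 11.07, 11.07, 11.44, 11.75, 13.29, 13.29, 13.37, 13.43
The 2 values of 11.07 occupy positions 1–2 → average rank (1+2)/2 = 1.5.
The 2 values of 13.29 occupy positions 5–6 → average rank (5+6)/2 = 5.5.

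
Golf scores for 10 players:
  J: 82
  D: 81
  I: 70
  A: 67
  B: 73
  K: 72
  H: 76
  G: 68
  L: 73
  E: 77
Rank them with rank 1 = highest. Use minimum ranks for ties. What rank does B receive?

5

Sorted (descending): 82, 81, 77, 76, 73, 73, 72, 70, 68, 67
The 2 values of 73 occupy positions 5–6 → each gets rank 5.
B has value 73 → rank 5.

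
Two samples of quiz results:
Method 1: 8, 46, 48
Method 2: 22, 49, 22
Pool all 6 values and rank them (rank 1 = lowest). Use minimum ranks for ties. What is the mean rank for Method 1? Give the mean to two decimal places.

Sorted (ascending): 8, 22, 22, 46, 48, 49
The 2 values of 22 occupy positions 2–3 → each gets rank 2.
Method 1 values → pooled ranks: 8→1, 46→4, 48→5
Mean rank = (1 + 4 + 5) / 3 = 3.33

3.33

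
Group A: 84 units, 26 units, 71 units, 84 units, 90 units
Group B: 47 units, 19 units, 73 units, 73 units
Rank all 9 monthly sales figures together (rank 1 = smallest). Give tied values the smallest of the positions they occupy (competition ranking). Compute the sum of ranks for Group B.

Sorted (ascending): 19, 26, 47, 71, 73, 73, 84, 84, 90
The 2 values of 73 occupy positions 5–6 → each gets rank 5.
The 2 values of 84 occupy positions 7–8 → each gets rank 7.
Group B values → pooled ranks: 47→3, 19→1, 73→5, 73→5
Rank sum = 3 + 1 + 5 + 5 = 14

14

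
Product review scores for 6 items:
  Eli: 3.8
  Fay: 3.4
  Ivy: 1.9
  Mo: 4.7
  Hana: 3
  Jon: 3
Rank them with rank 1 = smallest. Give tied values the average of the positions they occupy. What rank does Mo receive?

6

Sorted (ascending): 1.9, 3, 3, 3.4, 3.8, 4.7
The 2 values of 3 occupy positions 2–3 → average rank (2+3)/2 = 2.5.
Mo has value 4.7 → rank 6.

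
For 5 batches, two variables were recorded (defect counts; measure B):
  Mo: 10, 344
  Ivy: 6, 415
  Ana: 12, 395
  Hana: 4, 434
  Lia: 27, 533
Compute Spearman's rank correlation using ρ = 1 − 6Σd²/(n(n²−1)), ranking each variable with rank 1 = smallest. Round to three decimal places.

0.100

Ranks of variable 1: 3, 2, 4, 1, 5
Ranks of variable 2: 1, 3, 2, 4, 5
d = r₁ − r₂: 2, -1, 2, -3, 0
d²: 4, 1, 4, 9, 0; Σd² = 18
ρ = 1 − 6·18/(5·24) = 1 − 108/120 = 0.100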